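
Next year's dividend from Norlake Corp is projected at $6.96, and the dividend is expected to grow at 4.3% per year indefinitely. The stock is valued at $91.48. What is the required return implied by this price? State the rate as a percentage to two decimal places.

11.91%

P = D₁/(r − g) ⇒ r = D₁/P + g = $6.9600/$91.48 + 0.043 = 0.076082 + 0.043 = 0.119082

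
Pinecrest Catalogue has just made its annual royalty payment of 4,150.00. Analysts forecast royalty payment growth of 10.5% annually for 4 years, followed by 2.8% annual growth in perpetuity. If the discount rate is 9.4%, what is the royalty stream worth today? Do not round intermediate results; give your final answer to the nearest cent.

84300.12

D_1 = 4585.75000
D_2 = 5067.25375
D_3 = 5599.31539
D_4 = 6187.24351
Terminal value at year 4: TV = D_4×(1+g_2)/(r−g_2) = 6360.48633/0.066 = 96371.00498
P_0 = D_1/(1+r)^1 + D_2/(1+r)^2 + D_3/(1+r)^3 + D_4/(1+r)^4 + TV/(1+r)^4
    = 4191.72761 + 4233.87477 + 4276.44573 + 4319.44473 + 67278.62390 = 84300.11673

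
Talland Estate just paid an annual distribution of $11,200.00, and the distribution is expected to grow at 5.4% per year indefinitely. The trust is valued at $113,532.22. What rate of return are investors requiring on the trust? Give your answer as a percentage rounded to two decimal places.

15.80%

D₁ = $11,200.00 × 1.054 = $11,804.8000
P = D₁/(r − g) ⇒ r = D₁/P + g = $11,804.8000/$113,532.22 + 0.054 = 0.103978 + 0.054 = 0.157978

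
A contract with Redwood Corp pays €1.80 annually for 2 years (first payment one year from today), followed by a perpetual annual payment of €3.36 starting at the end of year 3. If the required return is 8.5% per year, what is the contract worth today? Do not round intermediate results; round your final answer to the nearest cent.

€36.77

PV of 2-year annuity: €1.80 × [1 − (1+0.085)^−2] / 0.085 = 3.18801
Perpetuity value at year 2: €3.36 / 0.085 = 39.52941
PV of perpetuity: 39.52941 / (1+0.085)^2 = 33.57847
Total PV = 3.18801 + 33.57847 = 36.76647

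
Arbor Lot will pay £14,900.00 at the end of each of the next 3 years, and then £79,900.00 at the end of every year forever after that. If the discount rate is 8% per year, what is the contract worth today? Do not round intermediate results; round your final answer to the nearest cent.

£831238.70

PV of 3-year annuity: £14,900.00 × [1 − (1+0.08)^−3] / 0.08 = 38398.74511
Perpetuity value at year 3: £79,900.00 / 0.08 = 998750.00000
PV of perpetuity: 998750.00000 / (1+0.08)^3 = 792839.95072
Total PV = 38398.74511 + 792839.95072 = 831238.69583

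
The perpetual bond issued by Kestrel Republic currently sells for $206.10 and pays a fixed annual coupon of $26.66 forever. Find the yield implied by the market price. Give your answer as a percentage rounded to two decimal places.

P = C/r ⇒ r = C/P = $26.66/$206.10 = 0.129355

12.94%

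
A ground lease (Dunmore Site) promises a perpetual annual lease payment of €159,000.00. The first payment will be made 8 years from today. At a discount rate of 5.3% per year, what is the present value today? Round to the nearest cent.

Value at end of year 7: C / r = €159,000.00 / 0.053 = €3,000,000.0000
Discount to today: PV = €3,000,000.0000 / (1 + 0.053)^7 = €3,000,000.0000 / 1.435485 = €2,089,886.29

€2089886.29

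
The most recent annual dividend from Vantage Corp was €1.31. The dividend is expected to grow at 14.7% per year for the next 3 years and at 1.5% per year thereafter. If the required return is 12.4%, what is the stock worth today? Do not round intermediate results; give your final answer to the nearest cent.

D_1 = 1.50257
D_2 = 1.72345
D_3 = 1.97679
Terminal value at year 3: TV = D_3×(1+g_2)/(r−g_2) = 2.00645/0.109 = 18.40777
P_0 = D_1/(1+r)^1 + D_2/(1+r)^2 + D_3/(1+r)^3 + TV/(1+r)^3
    = 1.33681 + 1.36416 + 1.39207 + 12.96290 = 17.05594

€17.06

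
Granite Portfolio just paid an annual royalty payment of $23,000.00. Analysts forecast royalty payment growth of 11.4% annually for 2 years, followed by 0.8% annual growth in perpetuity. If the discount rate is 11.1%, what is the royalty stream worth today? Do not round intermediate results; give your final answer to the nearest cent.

$272491.10

D_1 = 25622.00000
D_2 = 28542.90800
Terminal value at year 2: TV = D_2×(1+g_2)/(r−g_2) = 28771.25126/0.103 = 279332.53654
P_0 = D_1/(1+r)^1 + D_2/(1+r)^2 + TV/(1+r)^2
    = 23062.10621 + 23124.38012 + 226304.61326 = 272491.09960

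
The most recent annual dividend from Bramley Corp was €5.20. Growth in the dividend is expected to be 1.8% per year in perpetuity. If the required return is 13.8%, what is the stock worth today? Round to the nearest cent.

€44.11

D₁ = D₀ × (1 + g) = €5.20 × 1.018 = €5.2936
Growing perpetuity: P = D₁ / (r − g) = €5.2936 / (0.138 − 0.018) = €44.11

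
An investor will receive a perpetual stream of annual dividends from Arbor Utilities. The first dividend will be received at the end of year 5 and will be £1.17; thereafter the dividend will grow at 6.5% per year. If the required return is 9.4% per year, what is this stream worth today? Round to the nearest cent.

£28.17

Value at end of year 4: C₁ / (r − g) = £1.17 / (0.094 − 0.065) = £40.3448
Discount to today: PV = £40.3448 / (1 + 0.094)^4 = £40.3448 / 1.432416 = £28.17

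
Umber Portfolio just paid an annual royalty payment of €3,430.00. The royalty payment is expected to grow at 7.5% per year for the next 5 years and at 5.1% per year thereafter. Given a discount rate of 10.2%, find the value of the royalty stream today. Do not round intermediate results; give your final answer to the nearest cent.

D_1 = 3687.25000
D_2 = 3963.79375
D_3 = 4261.07828
D_4 = 4580.65915
D_5 = 4924.20859
Terminal value at year 5: TV = D_5×(1+g_2)/(r−g_2) = 5175.34323/0.051 = 101477.31817
P_0 = D_1/(1+r)^1 + D_2/(1+r)^2 + D_3/(1+r)^3 + D_4/(1+r)^4 + D_5/(1+r)^5 + TV/(1+r)^5
    = 3345.96189 + 3263.98278 + 3184.01224 + 3106.00106 + 3029.90121 + 62439.72888 = 78369.58807

€78369.59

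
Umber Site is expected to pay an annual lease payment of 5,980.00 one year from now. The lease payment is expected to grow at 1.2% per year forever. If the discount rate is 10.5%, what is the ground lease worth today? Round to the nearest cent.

Growing perpetuity: P = D₁ / (r − g) = 5,980.0000 / (0.105 − 0.012) = 64,301.08

64301.08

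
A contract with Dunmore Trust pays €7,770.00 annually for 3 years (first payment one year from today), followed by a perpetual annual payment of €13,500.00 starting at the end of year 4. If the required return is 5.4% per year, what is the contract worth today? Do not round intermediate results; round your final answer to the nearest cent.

€234512.01

PV of 3-year annuity: €7,770.00 × [1 − (1+0.054)^−3] / 0.054 = 21002.03481
Perpetuity value at year 3: €13,500.00 / 0.054 = 250000.00000
PV of perpetuity: 250000.00000 / (1+0.054)^3 = 213509.97812
Total PV = 21002.03481 + 213509.97812 = 234512.01294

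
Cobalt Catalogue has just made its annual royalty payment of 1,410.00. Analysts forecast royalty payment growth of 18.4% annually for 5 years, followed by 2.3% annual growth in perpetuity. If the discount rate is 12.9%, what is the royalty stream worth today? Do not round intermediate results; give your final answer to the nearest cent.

25411.22

D_1 = 1669.44000
D_2 = 1976.61696
D_3 = 2340.31448
D_4 = 2770.93235
D_5 = 3280.78390
Terminal value at year 5: TV = D_5×(1+g_2)/(r−g_2) = 3356.24193/0.106 = 31662.65968
P_0 = D_1/(1+r)^1 + D_2/(1+r)^2 + D_3/(1+r)^3 + D_4/(1+r)^4 + D_5/(1+r)^5 + TV/(1+r)^5
    = 1478.68911 + 1550.72445 + 1626.26904 + 1705.49384 + 1788.57813 + 17261.46625 = 25411.22080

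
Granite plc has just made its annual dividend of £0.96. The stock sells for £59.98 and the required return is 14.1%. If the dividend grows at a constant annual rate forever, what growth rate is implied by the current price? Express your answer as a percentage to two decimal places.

P = D₀(1+g)/(r−g) ⇒ P(r−g) = D₀(1+g) ⇒ g(P+D₀) = P·r − D₀
g = (P·r − D₀)/(P + D₀) = (£59.98×0.141 − £0.96) / (£59.98 + £0.96) = 0.123026

12.30%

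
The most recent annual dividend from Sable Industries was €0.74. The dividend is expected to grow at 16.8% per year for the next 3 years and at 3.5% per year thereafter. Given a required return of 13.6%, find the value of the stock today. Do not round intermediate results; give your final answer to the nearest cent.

€10.59

D_1 = 0.86432
D_2 = 1.00953
D_3 = 1.17913
Terminal value at year 3: TV = D_3×(1+g_2)/(r−g_2) = 1.22040/0.101 = 12.08312
P_0 = D_1/(1+r)^1 + D_2/(1+r)^2 + D_3/(1+r)^3 + TV/(1+r)^3
    = 0.76085 + 0.78228 + 0.80431 + 8.24222 = 10.58966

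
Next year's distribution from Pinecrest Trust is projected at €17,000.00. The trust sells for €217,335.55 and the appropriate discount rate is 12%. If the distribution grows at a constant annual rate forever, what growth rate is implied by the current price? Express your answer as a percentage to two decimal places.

P = D₁/(r−g) ⇒ g = r − D₁/P = 0.12 − €17,000.00/€217,335.55 = 0.041780

4.18%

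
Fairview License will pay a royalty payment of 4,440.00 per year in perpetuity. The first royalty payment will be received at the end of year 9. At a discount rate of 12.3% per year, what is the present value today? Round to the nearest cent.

14270.52

Value at end of year 8: C / r = 4,440.00 / 0.123 = 36,097.5610
Discount to today: PV = 36,097.5610 / (1 + 0.123)^8 = 36,097.5610 / 2.529520 = 14,270.52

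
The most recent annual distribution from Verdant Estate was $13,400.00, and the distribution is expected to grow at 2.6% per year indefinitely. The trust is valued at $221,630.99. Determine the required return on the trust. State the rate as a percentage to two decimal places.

8.80%

D₁ = $13,400.00 × 1.026 = $13,748.4000
P = D₁/(r − g) ⇒ r = D₁/P + g = $13,748.4000/$221,630.99 + 0.026 = 0.062033 + 0.026 = 0.088033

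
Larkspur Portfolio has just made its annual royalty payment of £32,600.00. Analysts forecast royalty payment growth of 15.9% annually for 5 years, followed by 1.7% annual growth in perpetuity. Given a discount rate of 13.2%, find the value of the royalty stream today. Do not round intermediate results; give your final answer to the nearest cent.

£499399.90

D_1 = 37783.40000
D_2 = 43790.96060
D_3 = 50753.72334
D_4 = 58823.56535
D_5 = 68176.51224
Terminal value at year 5: TV = D_5×(1+g_2)/(r−g_2) = 69335.51294/0.115 = 602917.50386
P_0 = D_1/(1+r)^1 + D_2/(1+r)^2 + D_3/(1+r)^3 + D_4/(1+r)^4 + D_5/(1+r)^5 + TV/(1+r)^5
    = 33377.56184 + 34173.66976 + 34988.76612 + 35823.30383 + 36677.74659 + 324358.85464 = 499399.90279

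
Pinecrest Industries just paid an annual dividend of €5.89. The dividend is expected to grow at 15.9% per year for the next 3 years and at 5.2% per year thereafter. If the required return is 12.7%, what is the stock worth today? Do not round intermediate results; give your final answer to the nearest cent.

D_1 = 6.82651
D_2 = 7.91193
D_3 = 9.16992
Terminal value at year 3: TV = D_3×(1+g_2)/(r−g_2) = 9.64676/0.075 = 128.62343
P_0 = D_1/(1+r)^1 + D_2/(1+r)^2 + D_3/(1+r)^3 + TV/(1+r)^3
    = 6.05724 + 6.22923 + 6.40610 + 89.85626 = 108.54883

€108.55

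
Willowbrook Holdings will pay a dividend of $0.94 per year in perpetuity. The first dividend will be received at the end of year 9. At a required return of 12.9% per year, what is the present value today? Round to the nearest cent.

Value at end of year 8: C / r = $0.94 / 0.129 = $7.2868
Discount to today: PV = $7.2868 / (1 + 0.129)^8 = $7.2868 / 2.639682 = $2.76

$2.76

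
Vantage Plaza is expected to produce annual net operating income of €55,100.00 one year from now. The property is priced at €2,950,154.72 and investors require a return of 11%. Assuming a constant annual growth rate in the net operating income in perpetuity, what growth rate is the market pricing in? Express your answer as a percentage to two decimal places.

9.13%

P = D₁/(r−g) ⇒ g = r − D₁/P = 0.11 − €55,100.00/€2,950,154.72 = 0.091323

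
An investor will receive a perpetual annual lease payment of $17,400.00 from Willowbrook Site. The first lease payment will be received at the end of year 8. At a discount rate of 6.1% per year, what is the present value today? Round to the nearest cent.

Value at end of year 7: C / r = $17,400.00 / 0.061 = $285,245.9016
Discount to today: PV = $285,245.9016 / (1 + 0.061)^7 = $285,245.9016 / 1.513588 = $188,456.76

$188456.76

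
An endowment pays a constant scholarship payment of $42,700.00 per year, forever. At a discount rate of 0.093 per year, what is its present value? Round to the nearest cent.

Level perpetuity: PV = C / r = $42,700.00 / 0.093 = $459,139.78

$459139.78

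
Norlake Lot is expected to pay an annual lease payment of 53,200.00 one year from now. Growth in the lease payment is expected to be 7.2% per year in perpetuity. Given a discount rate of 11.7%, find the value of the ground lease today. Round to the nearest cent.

1182222.22

Growing perpetuity: P = D₁ / (r − g) = 53,200.0000 / (0.117 − 0.072) = 1,182,222.22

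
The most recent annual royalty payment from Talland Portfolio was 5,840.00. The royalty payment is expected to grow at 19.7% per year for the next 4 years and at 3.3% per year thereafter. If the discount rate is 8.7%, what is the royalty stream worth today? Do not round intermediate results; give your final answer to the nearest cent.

D_1 = 6990.48000
D_2 = 8367.60456
D_3 = 10016.02266
D_4 = 11989.17912
Terminal value at year 4: TV = D_4×(1+g_2)/(r−g_2) = 12384.82203/0.054 = 229348.55617
P_0 = D_1/(1+r)^1 + D_2/(1+r)^2 + D_3/(1+r)^3 + D_4/(1+r)^4 + TV/(1+r)^4
    = 6430.98436 + 7081.77395 + 7798.42080 + 8587.58942 + 164277.40506 = 194176.17360

194176.17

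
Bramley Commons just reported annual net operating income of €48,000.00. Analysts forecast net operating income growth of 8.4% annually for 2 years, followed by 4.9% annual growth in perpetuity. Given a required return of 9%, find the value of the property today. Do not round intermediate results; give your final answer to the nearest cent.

D_1 = 52032.00000
D_2 = 56402.68800
Terminal value at year 2: TV = D_2×(1+g_2)/(r−g_2) = 59166.41971/0.041 = 1443083.40761
P_0 = D_1/(1+r)^1 + D_2/(1+r)^2 + TV/(1+r)^2
    = 47735.77982 + 47473.01406 + 1214614.43280 = 1309823.22667

€1309823.23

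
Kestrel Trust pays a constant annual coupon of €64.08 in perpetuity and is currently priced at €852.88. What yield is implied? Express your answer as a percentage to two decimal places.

7.51%

P = C/r ⇒ r = C/P = €64.08/€852.88 = 0.075134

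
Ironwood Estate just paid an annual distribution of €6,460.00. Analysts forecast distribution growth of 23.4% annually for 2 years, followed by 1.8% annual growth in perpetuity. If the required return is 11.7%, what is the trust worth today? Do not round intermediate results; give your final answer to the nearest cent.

D_1 = 7971.64000
D_2 = 9837.00376
Terminal value at year 2: TV = D_2×(1+g_2)/(r−g_2) = 10014.06983/0.099 = 101152.22048
P_0 = D_1/(1+r)^1 + D_2/(1+r)^2 + TV/(1+r)^2
    = 7136.65175 + 7884.17928 + 81071.66167 = 96092.49270

€96092.49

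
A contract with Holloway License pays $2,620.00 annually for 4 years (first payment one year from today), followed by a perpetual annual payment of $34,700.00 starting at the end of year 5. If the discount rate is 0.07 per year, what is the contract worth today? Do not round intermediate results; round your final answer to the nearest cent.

$387052.55

PV of 4-year annuity: $2,620.00 × [1 − (1+0.07)^−4] / 0.07 = 8874.49349
Perpetuity value at year 4: $34,700.00 / 0.07 = 495714.28571
PV of perpetuity: 495714.28571 / (1+0.07)^4 = 378178.05511
Total PV = 8874.49349 + 378178.05511 = 387052.54861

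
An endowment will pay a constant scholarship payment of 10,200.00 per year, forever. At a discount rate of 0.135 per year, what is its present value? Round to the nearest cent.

Level perpetuity: PV = C / r = 10,200.00 / 0.135 = 75,555.56

75555.56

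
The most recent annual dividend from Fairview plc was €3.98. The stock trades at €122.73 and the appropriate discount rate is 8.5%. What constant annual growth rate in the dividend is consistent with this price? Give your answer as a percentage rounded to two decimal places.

5.09%

P = D₀(1+g)/(r−g) ⇒ P(r−g) = D₀(1+g) ⇒ g(P+D₀) = P·r − D₀
g = (P·r − D₀)/(P + D₀) = (€122.73×0.085 − €3.98) / (€122.73 + €3.98) = 0.050920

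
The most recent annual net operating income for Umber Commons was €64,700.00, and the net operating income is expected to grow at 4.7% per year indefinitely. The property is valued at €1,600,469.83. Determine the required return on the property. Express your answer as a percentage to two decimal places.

8.93%

D₁ = €64,700.00 × 1.047 = €67,740.9000
P = D₁/(r − g) ⇒ r = D₁/P + g = €67,740.9000/€1,600,469.83 + 0.047 = 0.042326 + 0.047 = 0.089326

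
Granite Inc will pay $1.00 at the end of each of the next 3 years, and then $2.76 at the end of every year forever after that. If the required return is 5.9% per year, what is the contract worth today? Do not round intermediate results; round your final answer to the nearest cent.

PV of 3-year annuity: $1.00 × [1 − (1+0.059)^−3] / 0.059 = 2.67797
Perpetuity value at year 3: $2.76 / 0.059 = 46.77966
PV of perpetuity: 46.77966 / (1+0.059)^3 = 39.38848
Total PV = 2.67797 + 39.38848 = 42.06644

$42.07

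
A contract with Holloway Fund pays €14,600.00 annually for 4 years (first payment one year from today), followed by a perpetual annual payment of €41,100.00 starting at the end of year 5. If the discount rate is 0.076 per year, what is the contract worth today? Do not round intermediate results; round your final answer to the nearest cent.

€452230.92

PV of 4-year annuity: €14,600.00 × [1 − (1+0.076)^−4] / 0.076 = 48790.74819
Perpetuity value at year 4: €41,100.00 / 0.076 = 540789.47368
PV of perpetuity: 540789.47368 / (1+0.076)^4 = 403440.17569
Total PV = 48790.74819 + 403440.17569 = 452230.92388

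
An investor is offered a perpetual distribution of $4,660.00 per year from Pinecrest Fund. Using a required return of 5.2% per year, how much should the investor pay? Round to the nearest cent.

$89615.38

Level perpetuity: PV = C / r = $4,660.00 / 0.052 = $89,615.38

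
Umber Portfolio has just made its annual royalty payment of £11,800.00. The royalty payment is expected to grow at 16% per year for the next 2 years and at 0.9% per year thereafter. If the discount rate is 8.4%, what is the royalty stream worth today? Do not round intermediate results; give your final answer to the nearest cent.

£207929.64

D_1 = 13688.00000
D_2 = 15878.08000
Terminal value at year 2: TV = D_2×(1+g_2)/(r−g_2) = 16020.98272/0.075 = 213613.10293
P_0 = D_1/(1+r)^1 + D_2/(1+r)^2 + TV/(1+r)^2
    = 12627.30627 + 13512.61557 + 181789.72145 = 207929.64330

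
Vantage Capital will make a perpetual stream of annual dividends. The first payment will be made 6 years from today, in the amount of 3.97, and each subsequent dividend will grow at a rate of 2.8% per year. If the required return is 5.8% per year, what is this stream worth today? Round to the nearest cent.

Value at end of year 5: C₁ / (r − g) = 3.97 / (0.058 − 0.028) = 132.3333
Discount to today: PV = 132.3333 / (1 + 0.058)^5 = 132.3333 / 1.325648 = 99.83

99.83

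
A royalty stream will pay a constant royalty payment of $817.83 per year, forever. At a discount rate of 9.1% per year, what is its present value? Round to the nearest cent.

$8987.14

Level perpetuity: PV = C / r = $817.83 / 0.091 = $8,987.14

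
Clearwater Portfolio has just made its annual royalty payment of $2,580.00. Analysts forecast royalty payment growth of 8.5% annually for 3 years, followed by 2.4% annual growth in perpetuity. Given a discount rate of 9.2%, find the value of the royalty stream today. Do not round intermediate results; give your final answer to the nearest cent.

$45750.59

D_1 = 2799.30000
D_2 = 3037.24050
D_3 = 3295.40594
Terminal value at year 3: TV = D_3×(1+g_2)/(r−g_2) = 3374.49569/0.068 = 49624.93655
P_0 = D_1/(1+r)^1 + D_2/(1+r)^2 + D_3/(1+r)^3 + TV/(1+r)^3
    = 2563.46154 + 2547.02909 + 2530.70198 + 38109.39457 = 45750.58718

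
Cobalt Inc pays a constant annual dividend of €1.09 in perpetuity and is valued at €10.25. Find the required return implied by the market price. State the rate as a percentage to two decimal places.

P = C/r ⇒ r = C/P = €1.09/€10.25 = 0.106341

10.63%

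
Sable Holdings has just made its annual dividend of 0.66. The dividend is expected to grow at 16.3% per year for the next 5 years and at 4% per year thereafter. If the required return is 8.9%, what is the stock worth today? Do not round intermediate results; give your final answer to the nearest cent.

D_1 = 0.76758
D_2 = 0.89270
D_3 = 1.03820
D_4 = 1.20743
D_5 = 1.40424
Terminal value at year 5: TV = D_5×(1+g_2)/(r−g_2) = 1.46041/0.049 = 29.80436
P_0 = D_1/(1+r)^1 + D_2/(1+r)^2 + D_3/(1+r)^3 + D_4/(1+r)^4 + D_5/(1+r)^5 + TV/(1+r)^5
    = 0.70485 + 0.75274 + 0.80390 + 0.85852 + 0.91686 + 19.45989 = 23.49676

23.50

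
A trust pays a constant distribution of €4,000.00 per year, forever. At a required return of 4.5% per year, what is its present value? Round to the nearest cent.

Level perpetuity: PV = C / r = €4,000.00 / 0.045 = €88,888.89

€88888.89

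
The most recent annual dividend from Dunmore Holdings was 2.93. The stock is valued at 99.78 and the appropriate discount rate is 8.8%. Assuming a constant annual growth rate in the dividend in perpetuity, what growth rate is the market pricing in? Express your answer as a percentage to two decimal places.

5.70%

P = D₀(1+g)/(r−g) ⇒ P(r−g) = D₀(1+g) ⇒ g(P+D₀) = P·r − D₀
g = (P·r − D₀)/(P + D₀) = (99.78×0.088 − 2.93) / (99.78 + 2.93) = 0.056963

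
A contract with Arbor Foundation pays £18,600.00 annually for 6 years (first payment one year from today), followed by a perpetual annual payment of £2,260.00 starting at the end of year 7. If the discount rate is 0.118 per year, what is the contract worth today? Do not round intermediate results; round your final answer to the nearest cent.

£86715.20

PV of 6-year annuity: £18,600.00 × [1 − (1+0.118)^−6] / 0.118 = 76907.31150
Perpetuity value at year 6: £2,260.00 / 0.118 = 19152.54237
PV of perpetuity: 19152.54237 / (1+0.118)^6 = 9807.89055
Total PV = 76907.31150 + 9807.89055 = 86715.20205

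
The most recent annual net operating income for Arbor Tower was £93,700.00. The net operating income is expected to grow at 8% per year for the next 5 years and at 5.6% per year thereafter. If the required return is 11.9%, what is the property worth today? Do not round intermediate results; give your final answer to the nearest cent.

D_1 = 101196.00000
D_2 = 109291.68000
D_3 = 118035.01440
D_4 = 127477.81555
D_5 = 137676.04080
Terminal value at year 5: TV = D_5×(1+g_2)/(r−g_2) = 145385.89908/0.063 = 2307712.68382
P_0 = D_1/(1+r)^1 + D_2/(1+r)^2 + D_3/(1+r)^3 + D_4/(1+r)^4 + D_5/(1+r)^5 + TV/(1+r)^5
    = 90434.31635 + 87282.45010 + 84240.43441 + 81304.44072 + 78470.77389 + 1315319.63846 = 1737052.05394

£1737052.05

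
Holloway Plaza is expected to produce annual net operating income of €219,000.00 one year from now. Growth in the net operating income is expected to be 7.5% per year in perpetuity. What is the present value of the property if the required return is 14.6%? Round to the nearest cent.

Growing perpetuity: P = D₁ / (r − g) = €219,000.0000 / (0.146 − 0.075) = €3,084,507.04

€3084507.04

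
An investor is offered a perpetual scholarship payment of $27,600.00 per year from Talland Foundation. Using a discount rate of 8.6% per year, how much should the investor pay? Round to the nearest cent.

$320930.23

Level perpetuity: PV = C / r = $27,600.00 / 0.086 = $320,930.23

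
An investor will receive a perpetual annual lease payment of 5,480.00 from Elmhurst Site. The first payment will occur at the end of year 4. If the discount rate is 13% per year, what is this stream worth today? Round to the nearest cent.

Value at end of year 3: C / r = 5,480.00 / 0.13 = 42,153.8462
Discount to today: PV = 42,153.8462 / (1 + 0.13)^3 = 42,153.8462 / 1.442897 = 29,214.73

29214.73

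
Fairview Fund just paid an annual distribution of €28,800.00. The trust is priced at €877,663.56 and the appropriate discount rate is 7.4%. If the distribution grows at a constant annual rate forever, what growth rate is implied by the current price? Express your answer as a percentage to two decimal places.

3.99%

P = D₀(1+g)/(r−g) ⇒ P(r−g) = D₀(1+g) ⇒ g(P+D₀) = P·r − D₀
g = (P·r − D₀)/(P + D₀) = (€877,663.56×0.074 − €28,800.00) / (€877,663.56 + €28,800.00) = 0.039877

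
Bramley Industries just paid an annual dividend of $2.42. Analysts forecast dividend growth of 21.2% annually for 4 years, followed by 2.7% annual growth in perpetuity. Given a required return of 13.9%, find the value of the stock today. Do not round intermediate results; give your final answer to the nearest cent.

D_1 = 2.93304
D_2 = 3.55484
D_3 = 4.30847
D_4 = 5.22187
Terminal value at year 4: TV = D_4×(1+g_2)/(r−g_2) = 5.36286/0.112 = 47.88266
P_0 = D_1/(1+r)^1 + D_2/(1+r)^2 + D_3/(1+r)^3 + D_4/(1+r)^4 + TV/(1+r)^4
    = 2.57510 + 2.74014 + 2.91576 + 3.10264 + 28.45007 = 39.78371

$39.78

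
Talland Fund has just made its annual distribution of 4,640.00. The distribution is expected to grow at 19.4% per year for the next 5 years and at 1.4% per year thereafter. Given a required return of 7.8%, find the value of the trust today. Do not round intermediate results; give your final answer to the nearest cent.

D_1 = 5540.16000
D_2 = 6614.95104
D_3 = 7898.25154
D_4 = 9430.51234
D_5 = 11260.03173
Terminal value at year 5: TV = D_5×(1+g_2)/(r−g_2) = 11417.67218/0.064 = 178401.12780
P_0 = D_1/(1+r)^1 + D_2/(1+r)^2 + D_3/(1+r)^3 + D_4/(1+r)^4 + D_5/(1+r)^5 + TV/(1+r)^5
    = 5139.29499 + 5692.31746 + 6304.84883 + 6983.29268 + 7734.74161 + 122547.31244 = 154401.80802

154401.81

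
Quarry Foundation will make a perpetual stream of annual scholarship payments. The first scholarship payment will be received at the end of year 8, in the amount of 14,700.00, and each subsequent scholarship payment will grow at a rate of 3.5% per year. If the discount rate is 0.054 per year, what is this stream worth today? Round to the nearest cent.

535401.34

Value at end of year 7: C₁ / (r − g) = 14,700.00 / (0.054 − 0.035) = 773,684.2105
Discount to today: PV = 773,684.2105 / (1 + 0.054)^7 = 773,684.2105 / 1.445055 = 535,401.34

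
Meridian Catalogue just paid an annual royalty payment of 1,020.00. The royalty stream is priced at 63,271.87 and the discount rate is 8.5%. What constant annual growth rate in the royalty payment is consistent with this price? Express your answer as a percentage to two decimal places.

P = D₀(1+g)/(r−g) ⇒ P(r−g) = D₀(1+g) ⇒ g(P+D₀) = P·r − D₀
g = (P·r − D₀)/(P + D₀) = (63,271.87×0.085 − 1,020.00) / (63,271.87 + 1,020.00) = 0.067786

6.78%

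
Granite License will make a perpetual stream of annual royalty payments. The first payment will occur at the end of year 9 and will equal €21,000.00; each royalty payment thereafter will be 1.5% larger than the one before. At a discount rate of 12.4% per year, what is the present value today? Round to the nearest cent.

€75624.46

Value at end of year 8: C₁ / (r − g) = €21,000.00 / (0.124 − 0.015) = €192,660.5505
Discount to today: PV = €192,660.5505 / (1 + 0.124)^8 = €192,660.5505 / 2.547596 = €75,624.46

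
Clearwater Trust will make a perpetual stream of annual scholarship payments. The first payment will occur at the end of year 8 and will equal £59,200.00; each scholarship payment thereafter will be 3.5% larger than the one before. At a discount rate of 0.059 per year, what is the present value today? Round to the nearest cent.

Value at end of year 7: C₁ / (r − g) = £59,200.00 / (0.059 − 0.035) = £2,466,666.6667
Discount to today: PV = £2,466,666.6667 / (1 + 0.059)^7 = £2,466,666.6667 / 1.493729 = £1,651,348.53

£1651348.53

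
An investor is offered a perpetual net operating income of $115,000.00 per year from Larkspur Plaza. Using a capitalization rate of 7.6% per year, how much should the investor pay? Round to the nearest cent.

$1513157.89

Level perpetuity: PV = C / r = $115,000.00 / 0.076 = $1,513,157.89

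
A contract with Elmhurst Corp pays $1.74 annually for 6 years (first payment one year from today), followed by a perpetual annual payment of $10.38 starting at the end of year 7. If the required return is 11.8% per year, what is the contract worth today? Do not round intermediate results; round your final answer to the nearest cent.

$52.24

PV of 6-year annuity: $1.74 × [1 − (1+0.118)^−6] / 0.118 = 7.19455
Perpetuity value at year 6: $10.38 / 0.118 = 87.96610
PV of perpetuity: 87.96610 / (1+0.118)^6 = 45.04686
Total PV = 7.19455 + 45.04686 = 52.24142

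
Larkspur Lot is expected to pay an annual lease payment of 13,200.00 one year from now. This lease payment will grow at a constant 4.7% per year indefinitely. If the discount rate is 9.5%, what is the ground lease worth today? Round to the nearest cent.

275000.00

Growing perpetuity: P = D₁ / (r − g) = 13,200.0000 / (0.095 − 0.047) = 275,000.00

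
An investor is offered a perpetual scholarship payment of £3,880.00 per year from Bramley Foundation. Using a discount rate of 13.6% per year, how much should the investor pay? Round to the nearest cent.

Level perpetuity: PV = C / r = £3,880.00 / 0.136 = £28,529.41

£28529.41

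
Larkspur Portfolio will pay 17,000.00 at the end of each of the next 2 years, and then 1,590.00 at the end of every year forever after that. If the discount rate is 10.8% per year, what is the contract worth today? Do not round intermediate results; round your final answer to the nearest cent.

41182.46

PV of 2-year annuity: 17,000.00 × [1 − (1+0.108)^−2] / 0.108 = 29190.39737
Perpetuity value at year 2: 1,590.00 / 0.108 = 14722.22222
PV of perpetuity: 14722.22222 / (1+0.108)^2 = 11992.06153
Total PV = 29190.39737 + 11992.06153 = 41182.45890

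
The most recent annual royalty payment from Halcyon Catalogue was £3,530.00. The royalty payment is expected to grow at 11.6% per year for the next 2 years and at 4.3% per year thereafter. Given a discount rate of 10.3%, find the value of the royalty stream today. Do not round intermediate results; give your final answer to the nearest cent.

D_1 = 3939.48000
D_2 = 4396.45968
Terminal value at year 2: TV = D_2×(1+g_2)/(r−g_2) = 4585.50745/0.06 = 76425.12410
P_0 = D_1/(1+r)^1 + D_2/(1+r)^2 + TV/(1+r)^2
    = 3571.60471 + 3613.69978 + 62818.14790 = 70003.45240

£70003.45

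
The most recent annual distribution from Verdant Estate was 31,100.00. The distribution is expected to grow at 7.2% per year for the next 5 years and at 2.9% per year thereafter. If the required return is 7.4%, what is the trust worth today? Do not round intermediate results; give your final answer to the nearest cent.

D_1 = 33339.20000
D_2 = 35739.62240
D_3 = 38312.87521
D_4 = 41071.40223
D_5 = 44028.54319
Terminal value at year 5: TV = D_5×(1+g_2)/(r−g_2) = 45305.37094/0.045 = 1006786.02091
P_0 = D_1/(1+r)^1 + D_2/(1+r)^2 + D_3/(1+r)^3 + D_4/(1+r)^4 + D_5/(1+r)^5 + TV/(1+r)^5
    = 31042.08566 + 30984.27917 + 30926.58033 + 30868.98893 + 30811.50478 + 704556.40926 = 859189.84813

859189.85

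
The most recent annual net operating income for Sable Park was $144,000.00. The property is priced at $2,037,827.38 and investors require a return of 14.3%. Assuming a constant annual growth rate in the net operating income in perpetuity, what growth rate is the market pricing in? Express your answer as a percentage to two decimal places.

6.76%

P = D₀(1+g)/(r−g) ⇒ P(r−g) = D₀(1+g) ⇒ g(P+D₀) = P·r − D₀
g = (P·r − D₀)/(P + D₀) = ($2,037,827.38×0.143 − $144,000.00) / ($2,037,827.38 + $144,000.00) = 0.067562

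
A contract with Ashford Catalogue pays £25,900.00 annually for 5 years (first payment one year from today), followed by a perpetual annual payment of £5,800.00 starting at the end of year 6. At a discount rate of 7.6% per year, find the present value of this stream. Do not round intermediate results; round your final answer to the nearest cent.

PV of 5-year annuity: £25,900.00 × [1 − (1+0.076)^−5] / 0.076 = 104510.64179
Perpetuity value at year 5: £5,800.00 / 0.076 = 76315.78947
PV of perpetuity: 76315.78947 / (1+0.076)^5 = 52911.86197
Total PV = 104510.64179 + 52911.86197 = 157422.50376

£157422.50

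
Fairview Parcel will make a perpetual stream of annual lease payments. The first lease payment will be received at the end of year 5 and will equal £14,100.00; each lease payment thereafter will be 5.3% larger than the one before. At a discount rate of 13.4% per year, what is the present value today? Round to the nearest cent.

Value at end of year 4: C₁ / (r − g) = £14,100.00 / (0.134 − 0.053) = £174,074.0741
Discount to today: PV = £174,074.0741 / (1 + 0.134)^4 = £174,074.0741 / 1.653683 = £105,264.49

£105264.49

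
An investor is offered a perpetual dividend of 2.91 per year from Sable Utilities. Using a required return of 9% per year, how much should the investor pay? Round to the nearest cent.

Level perpetuity: PV = C / r = 2.91 / 0.09 = 32.33

32.33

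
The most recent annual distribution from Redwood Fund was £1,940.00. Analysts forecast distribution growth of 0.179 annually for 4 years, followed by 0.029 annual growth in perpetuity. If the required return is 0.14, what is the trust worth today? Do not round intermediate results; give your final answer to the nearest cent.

D_1 = 2287.26000
D_2 = 2696.67954
D_3 = 3179.38518
D_4 = 3748.49512
Terminal value at year 4: TV = D_4×(1+g_2)/(r−g_2) = 3857.20148/0.111 = 34749.56291
P_0 = D_1/(1+r)^1 + D_2/(1+r)^2 + D_3/(1+r)^3 + D_4/(1+r)^4 + TV/(1+r)^4
    = 2006.36842 + 2075.00734 + 2145.99443 + 2219.41003 + 20574.53085 = 29021.31108

£29021.31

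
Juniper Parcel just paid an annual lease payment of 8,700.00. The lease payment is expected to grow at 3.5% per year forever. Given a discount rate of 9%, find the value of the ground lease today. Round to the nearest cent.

D₁ = D₀ × (1 + g) = 8,700.00 × 1.035 = 9,004.5000
Growing perpetuity: P = D₁ / (r − g) = 9,004.5000 / (0.09 − 0.035) = 163,718.18

163718.18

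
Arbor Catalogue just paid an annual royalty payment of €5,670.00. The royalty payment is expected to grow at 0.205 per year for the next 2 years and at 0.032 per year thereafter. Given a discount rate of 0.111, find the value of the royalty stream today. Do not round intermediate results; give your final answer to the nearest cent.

D_1 = 6832.35000
D_2 = 8232.98175
Terminal value at year 2: TV = D_2×(1+g_2)/(r−g_2) = 8496.43717/0.079 = 107549.83754
P_0 = D_1/(1+r)^1 + D_2/(1+r)^2 + TV/(1+r)^2
    = 6149.72997 + 6670.04916 + 87132.79410 = 99952.57323

€99952.57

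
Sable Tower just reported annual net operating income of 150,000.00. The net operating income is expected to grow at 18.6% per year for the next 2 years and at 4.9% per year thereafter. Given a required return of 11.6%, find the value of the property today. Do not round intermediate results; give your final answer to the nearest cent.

D_1 = 177900.00000
D_2 = 210989.40000
Terminal value at year 2: TV = D_2×(1+g_2)/(r−g_2) = 221327.88060/0.067 = 3303401.20299
P_0 = D_1/(1+r)^1 + D_2/(1+r)^2 + TV/(1+r)^2
    = 159408.60215 + 169407.34960 + 2652362.83175 = 2981178.78350

2981178.78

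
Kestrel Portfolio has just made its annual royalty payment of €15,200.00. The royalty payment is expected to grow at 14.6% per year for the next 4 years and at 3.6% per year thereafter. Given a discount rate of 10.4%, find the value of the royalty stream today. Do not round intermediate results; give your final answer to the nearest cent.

€335685.64

D_1 = 17419.20000
D_2 = 19962.40320
D_3 = 22876.91407
D_4 = 26216.94352
Terminal value at year 4: TV = D_4×(1+g_2)/(r−g_2) = 27160.75349/0.068 = 399422.84541
P_0 = D_1/(1+r)^1 + D_2/(1+r)^2 + D_3/(1+r)^3 + D_4/(1+r)^4 + TV/(1+r)^4
    = 15778.26087 + 16378.52079 + 17001.61669 + 17648.41733 + 268878.82872 = 335685.64440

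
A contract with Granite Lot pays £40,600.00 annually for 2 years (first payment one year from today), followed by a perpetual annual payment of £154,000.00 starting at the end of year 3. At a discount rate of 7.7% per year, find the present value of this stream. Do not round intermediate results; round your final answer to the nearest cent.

£1796942.92

PV of 2-year annuity: £40,600.00 × [1 − (1+0.077)^−2] / 0.077 = 72699.44971
Perpetuity value at year 2: £154,000.00 / 0.077 = 2000000.00000
PV of perpetuity: 2000000.00000 / (1+0.077)^2 = 1724243.46663
Total PV = 72699.44971 + 1724243.46663 = 1796942.91633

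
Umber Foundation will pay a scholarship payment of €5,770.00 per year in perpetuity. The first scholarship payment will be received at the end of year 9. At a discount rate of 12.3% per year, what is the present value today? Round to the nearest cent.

Value at end of year 8: C / r = €5,770.00 / 0.123 = €46,910.5691
Discount to today: PV = €46,910.5691 / (1 + 0.123)^8 = €46,910.5691 / 2.529520 = €18,545.25

€18545.25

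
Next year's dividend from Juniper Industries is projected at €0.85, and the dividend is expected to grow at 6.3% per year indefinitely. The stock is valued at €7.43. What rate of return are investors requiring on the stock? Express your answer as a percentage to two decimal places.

17.74%

P = D₁/(r − g) ⇒ r = D₁/P + g = €0.8500/€7.43 + 0.063 = 0.114401 + 0.063 = 0.177401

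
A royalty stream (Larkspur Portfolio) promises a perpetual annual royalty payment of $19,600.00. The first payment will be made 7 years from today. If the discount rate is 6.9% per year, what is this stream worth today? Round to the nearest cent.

$190344.68

Value at end of year 6: C / r = $19,600.00 / 0.069 = $284,057.9710
Discount to today: PV = $284,057.9710 / (1 + 0.069)^6 = $284,057.9710 / 1.492335 = $190,344.68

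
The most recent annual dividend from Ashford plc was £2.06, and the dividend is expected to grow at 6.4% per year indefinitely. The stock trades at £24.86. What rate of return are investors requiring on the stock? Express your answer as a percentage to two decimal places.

D₁ = £2.06 × 1.064 = £2.1918
P = D₁/(r − g) ⇒ r = D₁/P + g = £2.1918/£24.86 + 0.064 = 0.088167 + 0.064 = 0.152167

15.22%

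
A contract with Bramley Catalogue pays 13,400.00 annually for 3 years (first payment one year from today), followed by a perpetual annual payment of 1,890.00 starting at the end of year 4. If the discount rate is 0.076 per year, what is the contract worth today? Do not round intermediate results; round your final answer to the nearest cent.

PV of 3-year annuity: 13,400.00 × [1 − (1+0.076)^−3] / 0.076 = 34783.87149
Perpetuity value at year 3: 1,890.00 / 0.076 = 24868.42105
PV of perpetuity: 24868.42105 / (1+0.076)^3 = 19962.33769
Total PV = 34783.87149 + 19962.33769 = 54746.20918

54746.21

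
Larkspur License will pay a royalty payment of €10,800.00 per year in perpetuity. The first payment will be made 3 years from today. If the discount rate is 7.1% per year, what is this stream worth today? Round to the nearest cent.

€132613.11

Value at end of year 2: C / r = €10,800.00 / 0.071 = €152,112.6761
Discount to today: PV = €152,112.6761 / (1 + 0.071)^2 = €152,112.6761 / 1.147041 = €132,613.11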